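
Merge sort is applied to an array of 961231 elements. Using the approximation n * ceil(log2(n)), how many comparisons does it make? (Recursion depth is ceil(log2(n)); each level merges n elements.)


Merge sort divides the array into halves recursively.
Number of levels = ceil(log2(961231)) = 20
At each level, approximately n = 961231 comparisons are needed for merging.
Total comparisons ~ n * ceil(log2(n)) = 961231 * 20 = 19224620


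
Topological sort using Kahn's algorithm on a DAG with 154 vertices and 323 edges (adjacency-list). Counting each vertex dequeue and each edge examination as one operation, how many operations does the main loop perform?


Kahn's algorithm:
  1. Compute in-degrees: O(V + E)
  2. Process queue: each vertex dequeued once (O(V))
     each edge examined once (O(E))
Total = V + E = 154 + 323 = 477


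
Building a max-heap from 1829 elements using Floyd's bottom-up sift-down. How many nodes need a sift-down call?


In a heap of 1829 elements (0-indexed array):
  Last element index: 1828
  Parent of last element: floor((1828 - 1) / 2) = 913
  Internal nodes: indices 0 to 913
  Count = floor(1829/2) = 914


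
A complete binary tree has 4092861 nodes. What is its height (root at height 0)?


In a complete binary tree, level k holds nodes 2^k .. 2^(k+1)-1 (1-indexed).
Height = floor(log2(n)) = floor(log2(4092861)) = 21
Check: 2^21 = 2097152 <= 4092861 < 4194304 = 2^22


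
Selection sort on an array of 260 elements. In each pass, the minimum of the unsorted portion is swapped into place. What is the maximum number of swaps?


Selection sort performs one swap per pass:
  Pass 1: find min in positions 0 to 259, swap with position 0
  Pass 2: find min in positions 1 to 259, swap with position 1
  Pass 3: find min in positions 2 to 259, swap with position 2
  Pass 4: find min in positions 3 to 259, swap with position 3
  Pass 5: find min in positions 4 to 259, swap with position 4
  ... (254 more passes)
Total passes (and swaps) = n - 1 = 260 - 1 = 259


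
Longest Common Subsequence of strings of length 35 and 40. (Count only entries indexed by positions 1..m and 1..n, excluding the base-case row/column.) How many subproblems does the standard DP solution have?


DP table indexed by positions in both strings.
First string: 35 positions
Second string: 40 positions
Total = 35 * 40 = 1400


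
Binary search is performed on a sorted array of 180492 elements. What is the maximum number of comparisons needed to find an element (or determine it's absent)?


Binary search halves the search space each comparison:
  Step 1: search space = 180492 -> 90246
  Step 2: search space = 90246 -> 45123
  Step 3: search space = 45123 -> 22561
  Step 4: search space = 22561 -> 11280
  Step 5: search space = 11280 -> 5640
  Step 6: search space = 5640 -> 2820
  Step 7: search space = 2820 -> 1410
  Step 8: search space = 1410 -> 705
  Step 9: search space = 705 -> 352
  Step 10: search space = 352 -> 176
  Step 11: search space = 176 -> 88
  Step 12: search space = 88 -> 44
  Step 13: search space = 44 -> 22
  Step 14: search space = 22 -> 11
  Step 15: search space = 11 -> 5
  Step 16: search space = 5 -> 2
  Step 17: search space = 2 -> 1
  Step 18: search space = 1 (final check)
Maximum comparisons = floor(log2(180492)) + 1 = 17 + 1 = 18


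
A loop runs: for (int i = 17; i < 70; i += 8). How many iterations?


Loop starts at i = 17, increments by 8, stops when i >= 70.
Number of iterations = ceil((70 - 17) / 8)
= ceil(53 / 8)
= 7


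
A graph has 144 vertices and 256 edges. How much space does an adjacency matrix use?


Adjacency matrix: V x V grid of entries
Space = V^2 = 144^2 = 144 * 144 = 20736


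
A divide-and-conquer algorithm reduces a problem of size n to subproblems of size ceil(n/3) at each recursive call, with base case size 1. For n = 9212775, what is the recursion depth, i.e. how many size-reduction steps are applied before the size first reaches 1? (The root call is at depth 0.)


Each step divides the size by 3 (rounding up); after k steps the size is ceil(n/3^k), which equals 1 exactly when 3^k >= n.
So the depth is the smallest k with 3^k >= 9212775, i.e. ceil(log_3(9212775)).
3^14 = 4782969 < 9212775 <= 14348907 = 3^15
Recursion depth = 15


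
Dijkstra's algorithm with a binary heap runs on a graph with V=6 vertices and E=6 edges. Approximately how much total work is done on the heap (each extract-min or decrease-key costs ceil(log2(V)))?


Dijkstra with a binary heap: each vertex is extracted once, each edge may relax once.
Each heap operation costs O(log V).
V + E = 6 + 6 = 12
ceil(log2(6)) = 3 (since 2^2 = 4 < 6 <= 8 = 2^3)
Total heap work = (V+E) * ceil(log2(V)) = 12 * 3 = 36


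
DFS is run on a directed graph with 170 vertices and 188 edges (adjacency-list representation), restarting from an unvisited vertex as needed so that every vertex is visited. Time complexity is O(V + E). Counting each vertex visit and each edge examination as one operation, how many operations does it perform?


A full DFS traversal processes each vertex exactly once (push/pop on stack).
Each directed edge is examined once.
V = 170, E = 188
V + E = 358


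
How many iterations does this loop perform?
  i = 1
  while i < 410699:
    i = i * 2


The loop variable doubles each iteration:
i = 1 -> 2 -> 4 -> 8 -> 16 -> 32 -> 64 -> 128 -> 256 -> 512 -> 1024 -> 2048 -> 4096 -> 8192 -> 16384 -> 32768 -> 65536 -> 131072 -> 262144 -> 524288 (stop, 524288 >= 410699)
Number of doublings = ceil(log2(410699)) = 19


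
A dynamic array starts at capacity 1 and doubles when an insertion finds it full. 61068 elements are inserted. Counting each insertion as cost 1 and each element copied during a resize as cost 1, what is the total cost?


n = 61068
Insertion costs: 61068
Resizes copy 1, 2, 4, ... up to the largest power of 2 that is <= n-1 = 61067, i.e. 32768.
Copy costs = 1 + 2 + 4 + 8 + 16 + 32 + 64 + 128 + 256 + 512 + 1024 + 2048 + 4096 + 8192 + 16384 + 32768 = 65535
Total = 61068 + 65535 = 126603


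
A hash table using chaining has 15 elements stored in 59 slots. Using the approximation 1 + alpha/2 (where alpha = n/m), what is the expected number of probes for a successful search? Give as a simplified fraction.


Load factor alpha = n/m = 15/59
Expected probes = 1 + alpha/2 = 1 + 15/(2*59)
= 1 + 15/118
= 118/118 + 15/118
= 133/118


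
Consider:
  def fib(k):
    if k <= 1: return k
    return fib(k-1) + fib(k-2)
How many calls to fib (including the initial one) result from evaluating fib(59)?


Let C(m) = total calls to evaluate fib(m). Then C(0)=C(1)=1, and
C(m) = 1 + C(m-1) + C(m-2) for m >= 2.
Build the table (each entry = 1 + previous two):
  C(0) = 1
  C(1) = 1
  C(2) = 1 + 1 + 1 = 3
  C(3) = 1 + 3 + 1 = 5
  C(4) = 1 + 5 + 3 = 9
  C(5) = 1 + 9 + 5 = 15
  C(6) = 1 + 15 + 9 = 25
  C(7) = 1 + 25 + 15 = 41
  C(8) = 1 + 41 + 25 = 67
  C(9) = 1 + 67 + 41 = 109
  C(10) = 1 + 109 + 67 = 177
  C(11) = 1 + 177 + 109 = 287
  C(12) = 1 + 287 + 177 = 465
  C(13) = 1 + 465 + 287 = 753
  C(14) = 1 + 753 + 465 = 1219
  C(15) = 1 + 1219 + 753 = 1973
  C(16) = 1 + 1973 + 1219 = 3193
  C(17) = 1 + 3193 + 1973 = 5167
  C(18) = 1 + 5167 + 3193 = 8361
  C(19) = 1 + 8361 + 5167 = 13529
  C(20) = 1 + 13529 + 8361 = 21891
  C(21) = 1 + 21891 + 13529 = 35421
  C(22) = 1 + 35421 + 21891 = 57313
  C(23) = 1 + 57313 + 35421 = 92735
  C(24) = 1 + 92735 + 57313 = 150049
  C(25) = 1 + 150049 + 92735 = 242785
  C(26) = 1 + 242785 + 150049 = 392835
  C(27) = 1 + 392835 + 242785 = 635621
  C(28) = 1 + 635621 + 392835 = 1028457
  C(29) = 1 + 1028457 + 635621 = 1664079
  C(30) = 1 + 1664079 + 1028457 = 2692537
  C(31) = 1 + 2692537 + 1664079 = 4356617
  C(32) = 1 + 4356617 + 2692537 = 7049155
  C(33) = 1 + 7049155 + 4356617 = 11405773
  C(34) = 1 + 11405773 + 7049155 = 18454929
  C(35) = 1 + 18454929 + 11405773 = 29860703
  C(36) = 1 + 29860703 + 18454929 = 48315633
  C(37) = 1 + 48315633 + 29860703 = 78176337
  C(38) = 1 + 78176337 + 48315633 = 126491971
  C(39) = 1 + 126491971 + 78176337 = 204668309
  C(40) = 1 + 204668309 + 126491971 = 331160281
  C(41) = 1 + 331160281 + 204668309 = 535828591
  C(42) = 1 + 535828591 + 331160281 = 866988873
  C(43) = 1 + 866988873 + 535828591 = 1402817465
  C(44) = 1 + 1402817465 + 866988873 = 2269806339
  C(45) = 1 + 2269806339 + 1402817465 = 3672623805
  C(46) = 1 + 3672623805 + 2269806339 = 5942430145
  C(47) = 1 + 5942430145 + 3672623805 = 9615053951
  C(48) = 1 + 9615053951 + 5942430145 = 15557484097
  C(49) = 1 + 15557484097 + 9615053951 = 25172538049
  C(50) = 1 + 25172538049 + 15557484097 = 40730022147
  C(51) = 1 + 40730022147 + 25172538049 = 65902560197
  C(52) = 1 + 65902560197 + 40730022147 = 106632582345
  C(53) = 1 + 106632582345 + 65902560197 = 172535142543
  C(54) = 1 + 172535142543 + 106632582345 = 279167724889
  C(55) = 1 + 279167724889 + 172535142543 = 451702867433
  C(56) = 1 + 451702867433 + 279167724889 = 730870592323
  C(57) = 1 + 730870592323 + 451702867433 = 1182573459757
  C(58) = 1 + 1182573459757 + 730870592323 = 1913444052081
  C(59) = 1 + 1913444052081 + 1182573459757 = 3096017511839
Total calls for fib(59) = 3096017511839


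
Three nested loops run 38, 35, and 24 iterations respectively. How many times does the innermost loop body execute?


Loop 1 (outermost): 38 iterations
Loop 2 (middle): 35 iterations per outer
Loop 3 (innermost): 24 iterations per middle
Total = 38 * 35 * 24 = 31920


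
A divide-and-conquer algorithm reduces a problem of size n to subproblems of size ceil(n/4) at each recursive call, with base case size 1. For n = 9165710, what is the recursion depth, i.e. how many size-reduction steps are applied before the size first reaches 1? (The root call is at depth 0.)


Each step divides the size by 4 (rounding up); after k steps the size is ceil(n/4^k), which equals 1 exactly when 4^k >= n.
So the depth is the smallest k with 4^k >= 9165710, i.e. ceil(log_4(9165710)).
4^11 = 4194304 < 9165710 <= 16777216 = 4^12
Recursion depth = 12


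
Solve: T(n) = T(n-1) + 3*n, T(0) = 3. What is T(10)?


Expanding the recurrence:
T(10) = T(9) + 3*10
       = T(8) + 3*9 + 3*10
       ...
       = T(0) + 3*(1 + 2 + ... + 10)
       = 3 + 3 * 10*11/2
       = 3 + 3 * 55
       = 3 + 165 = 168


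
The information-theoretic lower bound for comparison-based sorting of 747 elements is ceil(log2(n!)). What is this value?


A binary decision tree of height h has at most 2^h leaves and needs at least n! of them, so h >= ceil(log2(n!)).
747! is far too large to multiply out, so use Stirling's series:
  ln(n!) ~ n ln n - n + (1/2) ln(2 pi n) + 1/(12n)  (error below 1/(360 n^3), negligible here)
  ln(747) = 6.6160652
  n ln n = 747 * 6.6160652 = 4942.2007
  (1/2) ln(2 pi * 747) = (1/2) ln(4693.5394) = 4.2270
  1/(12*747) = 0.0001
  ln(747!) ~ 4942.2007 - 747 + 4.2270 + 0.0001 = 4199.4278
Convert to base 2: log2(747!) = 4199.4278 / ln 2 = 4199.4278 / 0.69314718 = 6058.4937
ceil(6058.4937) = 6059


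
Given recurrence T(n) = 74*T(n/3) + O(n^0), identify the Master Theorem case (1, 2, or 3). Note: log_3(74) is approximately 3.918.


Master Theorem parameters: a=74, b=3, c=0
log_b(a) = 3.918
Compare b^c with a: 3^0 = 1 < 74, so c < log_b(a).
Comparing c=0 vs log_b(a)=3.918:
0 < 3.918 => Case 1
Result: T(n) = O(n^(log_3 74)) ~ O(n^3.918)
Master Theorem case = 1


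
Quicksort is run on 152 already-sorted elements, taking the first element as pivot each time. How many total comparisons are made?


Sum of comparisons per partition:
151 + 150 + ... + 1 + 0
= 152 * (152 - 1) / 2
= 152 * 151 / 2
= 11476


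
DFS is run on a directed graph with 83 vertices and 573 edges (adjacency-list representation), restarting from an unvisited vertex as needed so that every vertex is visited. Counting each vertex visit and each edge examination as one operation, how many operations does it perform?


A full DFS traversal processes each vertex exactly once (push/pop on stack).
Each directed edge is examined once.
V = 83, E = 573
V + E = 656


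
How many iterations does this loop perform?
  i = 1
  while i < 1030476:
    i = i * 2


The loop variable doubles each iteration:
i = 1 -> 2 -> 4 -> 8 -> 16 -> 32 -> 64 -> 128 -> 256 -> 512 -> 1024 -> 2048 -> 4096 -> 8192 -> 16384 -> 32768 -> 65536 -> 131072 -> 262144 -> 524288 -> 1048576 (stop, 1048576 >= 1030476)
Number of doublings = ceil(log2(1030476)) = 20


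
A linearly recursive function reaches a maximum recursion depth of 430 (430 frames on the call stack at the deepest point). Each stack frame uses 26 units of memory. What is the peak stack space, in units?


Maximum recursion depth = 430 frames
Memory per frame = 26 units
Total stack space = depth * frame_size
= 430 * 26 = 11180


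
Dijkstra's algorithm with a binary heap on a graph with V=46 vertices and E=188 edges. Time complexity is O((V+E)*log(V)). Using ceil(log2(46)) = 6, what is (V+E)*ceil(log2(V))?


Dijkstra with a binary heap: each vertex is extracted once, each edge may relax once.
Each heap operation costs O(log V).
V + E = 46 + 188 = 234
ceil(log2(46)) = 6 (since 2^5 = 32 < 46 <= 64 = 2^6)
Total heap work = (V+E) * ceil(log2(V)) = 234 * 6 = 1404


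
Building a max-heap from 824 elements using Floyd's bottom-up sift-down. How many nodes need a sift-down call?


In a heap of 824 elements (0-indexed array):
  Last element index: 823
  Parent of last element: floor((823 - 1) / 2) = 411
  Internal nodes: indices 0 to 411
  Count = floor(824/2) = 412


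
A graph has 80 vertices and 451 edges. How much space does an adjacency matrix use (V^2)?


Adjacency matrix: V x V grid of entries
Space = V^2 = 80^2 = 80 * 80 = 6400


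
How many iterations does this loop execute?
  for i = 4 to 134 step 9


The loop variable i takes values starting at 4 and increments by 9 each iteration.
Sequence: i = 4, 13, 22, 31, 40, 49, 58, 67, 76, ...
The upper bound 134 is inclusive, so the count is floor((last - first) / step) + 1:
floor((134 - 4) / 9) + 1 = floor(130/9) + 1 = 14 + 1 = 15


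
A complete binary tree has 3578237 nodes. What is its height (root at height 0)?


In a complete binary tree, level k holds nodes 2^k .. 2^(k+1)-1 (1-indexed).
Height = floor(log2(n)) = floor(log2(3578237)) = 21
Check: 2^21 = 2097152 <= 3578237 < 4194304 = 2^22


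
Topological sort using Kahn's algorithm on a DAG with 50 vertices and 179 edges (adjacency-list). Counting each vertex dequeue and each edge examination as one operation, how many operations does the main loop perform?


Kahn's algorithm:
  1. Compute in-degrees: O(V + E)
  2. Process queue: each vertex dequeued once (O(V))
     each edge examined once (O(E))
Total = V + E = 50 + 179 = 229


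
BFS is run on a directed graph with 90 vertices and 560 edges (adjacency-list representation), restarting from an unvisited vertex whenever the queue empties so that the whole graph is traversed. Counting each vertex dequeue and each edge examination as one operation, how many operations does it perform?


A full BFS traversal dequeues each vertex exactly once and examines each directed edge exactly once.
V = 90 (vertex processing cost)
E = 560 (edge examination cost)
Total operations proportional to V + E = 90 + 560 = 650


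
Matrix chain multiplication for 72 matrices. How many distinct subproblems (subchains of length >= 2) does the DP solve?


Subproblems are indexed by (i, j) where i < j.
Number of such pairs = n*(n-1)/2
= 72 * 71 / 2
= 2556


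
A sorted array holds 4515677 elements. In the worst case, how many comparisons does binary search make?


Halving sequence: 4515677 -> 2257838 -> 1128919 -> 564459 -> 282229 -> 141114 -> 70557 -> 35278 -> 17639 -> 8819 -> 4409 -> 2204 -> 1102 -> 551 -> 275 -> 137 -> 68 -> 34 -> 17 -> 8 -> 4 -> 2 -> 1
Number of halvings = 22
Max comparisons = 22 + 1 = 23


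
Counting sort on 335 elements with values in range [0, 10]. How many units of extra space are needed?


Output array size: 335 (to store sorted result)
Count array size: 11 (one slot per possible value, range 0 to 10)
Total extra space = 335 + 11 = 346


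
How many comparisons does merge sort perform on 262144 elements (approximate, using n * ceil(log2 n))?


Recursion depth: ceil(log2(262144)) = 18
Each recursion level merges n = 262144 elements
Total = 262144 * 18 = 4718592


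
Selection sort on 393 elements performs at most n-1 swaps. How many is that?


Each of the 392 passes places one element in its final position.
Pass 1: swap minimum into position 0
Pass 2: swap minimum of remaining into position 1
...
Pass 392: last two elements, one swap
Maximum swaps = 393 - 1 = 392


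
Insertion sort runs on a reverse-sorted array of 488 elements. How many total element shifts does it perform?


Sum of shifts = 1 + 2 + 3 + ... + 487
= 488 * 487 / 2
= 237656 / 2
= 118828


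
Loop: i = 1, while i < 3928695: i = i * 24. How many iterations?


i multiplies by 24 each step:
i = 1 -> 24 -> 576 -> 13824 -> 331776 -> 7962624 (stop)
Iterations = ceil(log_24(3928695)) = 5


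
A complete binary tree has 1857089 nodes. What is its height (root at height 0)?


In a complete binary tree, level k holds nodes 2^k .. 2^(k+1)-1 (1-indexed).
Height = floor(log2(n)) = floor(log2(1857089)) = 20
Check: 2^20 = 1048576 <= 1857089 < 2097152 = 2^21


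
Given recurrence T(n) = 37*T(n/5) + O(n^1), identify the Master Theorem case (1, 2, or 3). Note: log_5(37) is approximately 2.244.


Master Theorem parameters: a=37, b=5, c=1
log_b(a) = 2.244
Compare b^c with a: 5^1 = 5 < 37, so c < log_b(a).
Comparing c=1 vs log_b(a)=2.244:
1 < 2.244 => Case 1
Result: T(n) = O(n^(log_5 37)) ~ O(n^2.244)
Master Theorem case = 1


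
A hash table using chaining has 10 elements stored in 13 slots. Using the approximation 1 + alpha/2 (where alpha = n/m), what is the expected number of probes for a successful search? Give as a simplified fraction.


Load factor alpha = n/m = 10/13
Expected probes = 1 + alpha/2 = 1 + 10/(2*13)
= 1 + 10/26
= 26/26 + 10/26
= 36/26
Simplify: 18/13


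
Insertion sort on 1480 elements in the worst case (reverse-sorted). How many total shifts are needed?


In the worst case (reverse-sorted), each element shifts past all previous:
  Element 1: 1 shifts
  Element 2: 2 shifts
  Element 3: 3 shifts
  Element 4: 4 shifts
  Element 5: 5 shifts
  ...
  Element 1479: 1479 shifts
Total = 1 + 2 + ... + 1479
= 1480*(1480-1)/2 = 1094460


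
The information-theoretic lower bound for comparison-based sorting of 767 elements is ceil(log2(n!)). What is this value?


A binary decision tree of height h has at most 2^h leaves and needs at least n! of them, so h >= ceil(log2(n!)).
767! is far too large to multiply out, so use Stirling's series:
  ln(n!) ~ n ln n - n + (1/2) ln(2 pi n) + 1/(12n)  (error below 1/(360 n^3), negligible here)
  ln(767) = 6.6424868
  n ln n = 767 * 6.6424868 = 5094.7874
  (1/2) ln(2 pi * 767) = (1/2) ln(4819.2031) = 4.2402
  1/(12*767) = 0.0001
  ln(767!) ~ 5094.7874 - 767 + 4.2402 + 0.0001 = 4332.0277
Convert to base 2: log2(767!) = 4332.0277 / ln 2 = 4332.0277 / 0.69314718 = 6249.7949
ceil(6249.7949) = 6250


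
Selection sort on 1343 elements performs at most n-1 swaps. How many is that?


Each of the 1342 passes places one element in its final position.
Pass 1: swap minimum into position 0
Pass 2: swap minimum of remaining into position 1
...
Pass 1342: last two elements, one swap
Maximum swaps = 1343 - 1 = 1342


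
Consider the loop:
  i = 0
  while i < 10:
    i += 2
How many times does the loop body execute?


Starting at i = 0, each iteration adds 2.
Iterations until i >= 10:
  Iteration 1: i = 0 -> i = 2
  Iteration 2: i = 2 -> i = 4
  Iteration 3: i = 4 -> i = 6
  Iteration 4: i = 6 -> i = 8
  Iteration 5: i = 8 -> i = 10
Total iterations = ceil(10/2) = 5


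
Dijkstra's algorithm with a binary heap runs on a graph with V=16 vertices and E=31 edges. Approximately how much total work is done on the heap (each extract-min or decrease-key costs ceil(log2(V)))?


Dijkstra with a binary heap: each vertex is extracted once, each edge may relax once.
Each heap operation costs O(log V).
V + E = 16 + 31 = 47
ceil(log2(16)) = 4 (since 2^3 = 8 < 16 <= 16 = 2^4)
Total heap work = (V+E) * ceil(log2(V)) = 47 * 4 = 188


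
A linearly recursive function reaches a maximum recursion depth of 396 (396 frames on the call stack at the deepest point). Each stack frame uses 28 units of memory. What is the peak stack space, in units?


Maximum recursion depth = 396 frames
Memory per frame = 28 units
Total stack space = depth * frame_size
= 396 * 28 = 11088


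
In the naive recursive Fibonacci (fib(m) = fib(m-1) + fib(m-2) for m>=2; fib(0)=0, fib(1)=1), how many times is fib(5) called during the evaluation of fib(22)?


Let N(m) = number of times fib(m) is called while evaluating fib(22).
N(22) = 1 (the initial call).
N(21) = 1 (only fib(22) calls it).
For 1 <= m <= 20: fib(m) is called by fib(m+1) and fib(m+2), so
  N(m) = N(m+1) + N(m+2).
fib(0) is called only by fib(2), so N(0) = N(2).
Walk down from m=22:
  N(22)=1, N(21)=1, N(20)=2, N(19)=3, N(18)=5, N(17)=8, N(16)=13, N(15)=21, N(14)=34, N(13)=55, N(12)=89, N(11)=144, N(10)=233, N(9)=377, N(8)=610, N(7)=987, N(6)=1597, N(5)=2584
N(5) = 2584


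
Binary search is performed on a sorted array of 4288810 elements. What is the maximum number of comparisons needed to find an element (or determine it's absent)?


Binary search halves the search space each comparison:
  Step 1: search space = 4288810 -> 2144405
  Step 2: search space = 2144405 -> 1072202
  Step 3: search space = 1072202 -> 536101
  Step 4: search space = 536101 -> 268050
  Step 5: search space = 268050 -> 134025
  Step 6: search space = 134025 -> 67012
  Step 7: search space = 67012 -> 33506
  Step 8: search space = 33506 -> 16753
  Step 9: search space = 16753 -> 8376
  Step 10: search space = 8376 -> 4188
  Step 11: search space = 4188 -> 2094
  Step 12: search space = 2094 -> 1047
  Step 13: search space = 1047 -> 523
  Step 14: search space = 523 -> 261
  Step 15: search space = 261 -> 130
  Step 16: search space = 130 -> 65
  Step 17: search space = 65 -> 32
  Step 18: search space = 32 -> 16
  Step 19: search space = 16 -> 8
  Step 20: search space = 8 -> 4
  Step 21: search space = 4 -> 2
  Step 22: search space = 2 -> 1
  Step 23: search space = 1 (final check)
Maximum comparisons = floor(log2(4288810)) + 1 = 22 + 1 = 23


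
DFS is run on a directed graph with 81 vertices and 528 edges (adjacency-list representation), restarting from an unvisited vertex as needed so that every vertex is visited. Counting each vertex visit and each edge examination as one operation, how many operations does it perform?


A full DFS traversal processes each vertex exactly once (push/pop on stack).
Each directed edge is examined once.
V = 81, E = 528
V + E = 609


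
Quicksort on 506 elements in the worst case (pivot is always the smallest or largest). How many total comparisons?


In the worst case, each partition step picks the worst pivot:
  Partition 1: 505 comparisons (n-1 elements to compare)
  Partition 2: 504 comparisons
  Partition 3: 503 comparisons
  Partition 4: 502 comparisons
  Partition 5: 501 comparisons
  ...
  Last partition: 0 comparisons
Total = (n-1) + (n-2) + ... + 1 + 0 = n*(n-1)/2
= 506*505/2 = 127765


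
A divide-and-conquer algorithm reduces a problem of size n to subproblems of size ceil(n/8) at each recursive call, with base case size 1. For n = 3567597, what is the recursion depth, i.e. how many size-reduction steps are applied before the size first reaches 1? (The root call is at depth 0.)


Each step divides the size by 8 (rounding up); after k steps the size is ceil(n/8^k), which equals 1 exactly when 8^k >= n.
So the depth is the smallest k with 8^k >= 3567597, i.e. ceil(log_8(3567597)).
8^7 = 2097152 < 3567597 <= 16777216 = 8^8
Recursion depth = 8


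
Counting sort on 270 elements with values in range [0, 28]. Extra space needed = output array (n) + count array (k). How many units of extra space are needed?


Output array size: 270 (to store sorted result)
Count array size: 29 (one slot per possible value, range 0 to 28)
Total extra space = 270 + 29 = 299


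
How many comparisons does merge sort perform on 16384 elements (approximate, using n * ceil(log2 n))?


Recursion depth: ceil(log2(16384)) = 14
Each recursion level merges n = 16384 elements
Total = 16384 * 14 = 229376


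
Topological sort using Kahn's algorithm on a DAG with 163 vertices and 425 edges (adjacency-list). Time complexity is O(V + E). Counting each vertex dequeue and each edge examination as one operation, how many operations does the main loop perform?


Kahn's algorithm:
  1. Compute in-degrees: O(V + E)
  2. Process queue: each vertex dequeued once (O(V))
     each edge examined once (O(E))
Total = V + E = 163 + 425 = 588


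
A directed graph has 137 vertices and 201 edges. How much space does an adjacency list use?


Adjacency list: one list head per vertex + one entry per edge
Vertex heads: 137
Edge entries: 201
Total = 137 + 201 = 338


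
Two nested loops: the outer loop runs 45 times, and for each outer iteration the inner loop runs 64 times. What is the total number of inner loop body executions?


Outer loop: 45 iterations
Inner loop: 64 iterations per outer iteration
Total = 45 * 64 = 2880


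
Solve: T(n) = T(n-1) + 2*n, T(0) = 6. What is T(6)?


Expanding the recurrence:
T(6) = T(5) + 2*6
       = T(4) + 2*5 + 2*6
       ...
       = T(0) + 2*(1 + 2 + ... + 6)
       = 6 + 2 * 6*7/2
       = 6 + 2 * 21
       = 6 + 42 = 48


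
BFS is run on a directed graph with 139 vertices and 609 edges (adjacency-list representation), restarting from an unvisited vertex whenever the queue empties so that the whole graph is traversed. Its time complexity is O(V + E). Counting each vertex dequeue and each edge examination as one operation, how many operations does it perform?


A full BFS traversal dequeues each vertex exactly once and examines each directed edge exactly once.
V = 139 (vertex processing cost)
E = 609 (edge examination cost)
Total operations proportional to V + E = 139 + 609 = 748


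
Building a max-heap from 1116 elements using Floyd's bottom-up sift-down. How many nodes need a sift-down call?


In a heap of 1116 elements (0-indexed array):
  Last element index: 1115
  Parent of last element: floor((1115 - 1) / 2) = 557
  Internal nodes: indices 0 to 557
  Count = floor(1116/2) = 558


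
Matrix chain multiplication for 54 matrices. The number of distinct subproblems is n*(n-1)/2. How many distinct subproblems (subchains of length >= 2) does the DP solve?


Subproblems are indexed by (i, j) where i < j.
Number of such pairs = n*(n-1)/2
= 54 * 53 / 2
= 1431


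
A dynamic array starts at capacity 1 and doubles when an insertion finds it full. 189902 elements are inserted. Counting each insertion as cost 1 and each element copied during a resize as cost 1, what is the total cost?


n = 189902
Insertion costs: 189902
Resizes copy 1, 2, 4, ... up to the largest power of 2 that is <= n-1 = 189901, i.e. 131072.
Copy costs = 1 + 2 + 4 + 8 + 16 + 32 + 64 + 128 + 256 + 512 + 1024 + 2048 + 4096 + 8192 + 16384 + 32768 + 65536 + 131072 = 262143
Total = 189902 + 262143 = 452045


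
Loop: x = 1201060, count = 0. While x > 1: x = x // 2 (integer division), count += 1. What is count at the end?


The variable x halves each step:
x = 1201060 -> 600530 -> 300265 -> 150132 -> 75066 -> 37533 -> 18766 -> 9383 -> 4691 -> 2345 -> 1172 -> 586 -> 293 -> 146 -> 73 -> 36 -> 18 -> 9 -> 4 -> 2 -> 1
Number of halvings = floor(log2(1201060)) = 20


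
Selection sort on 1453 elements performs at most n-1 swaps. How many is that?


Each of the 1452 passes places one element in its final position.
Pass 1: swap minimum into position 0
Pass 2: swap minimum of remaining into position 1
...
Pass 1452: last two elements, one swap
Maximum swaps = 1453 - 1 = 1452


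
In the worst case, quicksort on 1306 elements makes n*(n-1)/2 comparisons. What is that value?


Sum of comparisons per partition:
1305 + 1304 + ... + 1 + 0
= 1306 * (1306 - 1) / 2
= 1306 * 1305 / 2
= 852165


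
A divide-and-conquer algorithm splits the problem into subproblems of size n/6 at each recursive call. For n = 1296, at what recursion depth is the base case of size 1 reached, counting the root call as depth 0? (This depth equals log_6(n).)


At each depth, the problem size is divided by 6:
  Depth 0: problem size = 1296
  Depth 1: problem size = 216
  Depth 2: problem size = 36
  Depth 3: problem size = 6
  Depth 4: problem size = 1 (base case)
The base case is reached at depth log_6(1296) = 4 (the tree has 5 levels counting depth 0, but the depth asked for is 4).
Recursion depth = 4


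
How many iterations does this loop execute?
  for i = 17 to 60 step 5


The loop variable i takes values starting at 17 and increments by 5 each iteration.
Sequence: i = 17, 22, 27, 32, 37, 42, 47, 52, 57
The upper bound 60 is inclusive, so the count is floor((last - first) / step) + 1:
floor((60 - 17) / 5) + 1 = floor(43/5) + 1 = 8 + 1 = 9


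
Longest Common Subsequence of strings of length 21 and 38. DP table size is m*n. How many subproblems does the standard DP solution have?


DP table indexed by positions in both strings.
First string: 21 positions
Second string: 38 positions
Total = 21 * 38 = 798


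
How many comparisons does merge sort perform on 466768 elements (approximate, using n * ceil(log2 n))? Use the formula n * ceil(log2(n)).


Recursion depth: ceil(log2(466768)) = 19
Each recursion level merges n = 466768 elements
Total = 466768 * 19 = 8868592


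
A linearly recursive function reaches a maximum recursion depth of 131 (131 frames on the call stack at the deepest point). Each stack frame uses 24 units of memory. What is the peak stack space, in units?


Maximum recursion depth = 131 frames
Memory per frame = 24 units
Total stack space = depth * frame_size
= 131 * 24 = 3144


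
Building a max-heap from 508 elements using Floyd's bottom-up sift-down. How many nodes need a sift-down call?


In a heap of 508 elements (0-indexed array):
  Last element index: 507
  Parent of last element: floor((507 - 1) / 2) = 253
  Internal nodes: indices 0 to 253
  Count = floor(508/2) = 254


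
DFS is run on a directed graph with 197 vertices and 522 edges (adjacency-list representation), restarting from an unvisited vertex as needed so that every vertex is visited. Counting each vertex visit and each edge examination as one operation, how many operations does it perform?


A full DFS traversal processes each vertex exactly once (push/pop on stack).
Each directed edge is examined once.
V = 197, E = 522
V + E = 719


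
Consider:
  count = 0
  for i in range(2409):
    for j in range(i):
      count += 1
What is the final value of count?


For each i, the inner loop runs i times:
  i=0: inner runs 0 times
  i=1: inner runs 1 time
  i=2: inner runs 2 times
  i=3: inner runs 3 times
  i=4: inner runs 4 times
  i=5: inner runs 5 times
  i=6: inner runs 6 times
  i=7: inner runs 7 times
  ...
Total = 0 + 1 + 2 + ... + 2408 = 2409*(2409-1)/2 = 2900436


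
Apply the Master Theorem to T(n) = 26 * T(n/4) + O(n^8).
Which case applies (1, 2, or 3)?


The Master Theorem: T(n) = a*T(n/b) + O(n^c)
  a = 26, b = 4, c = 8
log_b(a) = log_4(26) ~ 2.35
Compare b^c with a: 4^8 = 65536 > 26, so c > log_b(a).
Since c > log_b(a), Case 3 applies.
T(n) = O(n^8)
Master Theorem case = 3


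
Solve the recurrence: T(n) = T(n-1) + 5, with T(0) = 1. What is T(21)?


Unrolling the recurrence:
T(21) = T(20) + 5
       = T(19) + 5 + 5
       = T(18) + 5*3
       ...
       = T(0) + 5*21
       = 1 + 105 = 106


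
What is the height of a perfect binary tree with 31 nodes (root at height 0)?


A perfect binary tree with 31 nodes:
  31 = 2^5 - 1
  Levels: 0, 1, ..., 4
  Height = 4


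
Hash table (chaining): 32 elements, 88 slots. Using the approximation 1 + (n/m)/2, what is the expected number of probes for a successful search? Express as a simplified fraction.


Computing expected probes:
alpha = 32/88
= 1 + alpha/2
= 1 + 32/(2*88)
= (2*88 + 32) / (2*88)
= 208/176 = 13/11


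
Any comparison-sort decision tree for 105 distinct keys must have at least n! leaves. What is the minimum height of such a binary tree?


A binary decision tree of height h has at most 2^h leaves and needs at least n! of them, so h >= ceil(log2(n!)).
105! is far too large to multiply out, so use Stirling's series:
  ln(n!) ~ n ln n - n + (1/2) ln(2 pi n) + 1/(12n)  (error below 1/(360 n^3), negligible here)
  ln(105) = 4.6539604
  n ln n = 105 * 4.6539604 = 488.6658
  (1/2) ln(2 pi * 105) = (1/2) ln(659.7345) = 3.2459
  1/(12*105) = 0.0008
  ln(105!) ~ 488.6658 - 105 + 3.2459 + 0.0008 = 386.9125
Convert to base 2: log2(105!) = 386.9125 / ln 2 = 386.9125 / 0.69314718 = 558.1967
ceil(558.1967) = 559


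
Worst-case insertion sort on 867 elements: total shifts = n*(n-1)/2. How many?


Sum of shifts = 1 + 2 + 3 + ... + 866
= 867 * 866 / 2
= 750822 / 2
= 375411


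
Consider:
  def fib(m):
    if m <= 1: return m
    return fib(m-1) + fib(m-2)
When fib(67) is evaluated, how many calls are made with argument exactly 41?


Let N(m) = number of times fib(m) is called while evaluating fib(67).
N(67) = 1 (the initial call).
N(66) = 1 (only fib(67) calls it).
For 1 <= m <= 65: fib(m) is called by fib(m+1) and fib(m+2), so
  N(m) = N(m+1) + N(m+2).
fib(0) is called only by fib(2), so N(0) = N(2).
Walk down from m=67:
  N(67)=1, N(66)=1, N(65)=2, N(64)=3, N(63)=5, N(62)=8, N(61)=13, N(60)=21, N(59)=34, N(58)=55, N(57)=89, N(56)=144, N(55)=233, N(54)=377, N(53)=610, N(52)=987, N(51)=1597, N(50)=2584, N(49)=4181, N(48)=6765, N(47)=10946, N(46)=17711, N(45)=28657, N(44)=46368, N(43)=75025, N(42)=121393, N(41)=196418
N(41) = 196418


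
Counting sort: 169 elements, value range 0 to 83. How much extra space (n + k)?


n = 169 (output array)
k = 84 (count array for 84 distinct values)
Extra space = 169 + 84 = 253


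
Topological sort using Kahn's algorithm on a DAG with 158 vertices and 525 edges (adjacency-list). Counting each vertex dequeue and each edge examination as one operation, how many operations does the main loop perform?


Kahn's algorithm:
  1. Compute in-degrees: O(V + E)
  2. Process queue: each vertex dequeued once (O(V))
     each edge examined once (O(E))
Total = V + E = 158 + 525 = 683


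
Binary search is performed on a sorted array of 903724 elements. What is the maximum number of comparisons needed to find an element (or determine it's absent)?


Binary search halves the search space each comparison:
  Step 1: search space = 903724 -> 451862
  Step 2: search space = 451862 -> 225931
  Step 3: search space = 225931 -> 112965
  Step 4: search space = 112965 -> 56482
  Step 5: search space = 56482 -> 28241
  Step 6: search space = 28241 -> 14120
  Step 7: search space = 14120 -> 7060
  Step 8: search space = 7060 -> 3530
  Step 9: search space = 3530 -> 1765
  Step 10: search space = 1765 -> 882
  Step 11: search space = 882 -> 441
  Step 12: search space = 441 -> 220
  Step 13: search space = 220 -> 110
  Step 14: search space = 110 -> 55
  Step 15: search space = 55 -> 27
  Step 16: search space = 27 -> 13
  Step 17: search space = 13 -> 6
  Step 18: search space = 6 -> 3
  Step 19: search space = 3 -> 1
  Step 20: search space = 1 (final check)
Maximum comparisons = floor(log2(903724)) + 1 = 19 + 1 = 20


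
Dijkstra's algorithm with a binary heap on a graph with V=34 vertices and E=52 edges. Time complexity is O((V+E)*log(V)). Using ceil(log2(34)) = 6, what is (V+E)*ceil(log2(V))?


Dijkstra with a binary heap: each vertex is extracted once, each edge may relax once.
Each heap operation costs O(log V).
V + E = 34 + 52 = 86
ceil(log2(34)) = 6 (since 2^5 = 32 < 34 <= 64 = 2^6)
Total heap work = (V+E) * ceil(log2(V)) = 86 * 6 = 516


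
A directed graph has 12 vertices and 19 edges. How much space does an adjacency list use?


Adjacency list: one list head per vertex + one entry per edge
Vertex heads: 12
Edge entries: 19
Total = 12 + 19 = 31


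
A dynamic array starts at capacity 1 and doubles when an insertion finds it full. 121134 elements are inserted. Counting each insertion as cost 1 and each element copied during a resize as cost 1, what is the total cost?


n = 121134
Insertion costs: 121134
Resizes copy 1, 2, 4, ... up to the largest power of 2 that is <= n-1 = 121133, i.e. 65536.
Copy costs = 1 + 2 + 4 + 8 + 16 + 32 + 64 + 128 + 256 + 512 + 1024 + 2048 + 4096 + 8192 + 16384 + 32768 + 65536 = 131071
Total = 121134 + 131071 = 252205


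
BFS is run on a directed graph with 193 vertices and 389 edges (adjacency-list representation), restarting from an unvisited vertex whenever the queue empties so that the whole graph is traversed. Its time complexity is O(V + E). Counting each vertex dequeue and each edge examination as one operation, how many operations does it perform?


A full BFS traversal dequeues each vertex exactly once and examines each directed edge exactly once.
V = 193 (vertex processing cost)
E = 389 (edge examination cost)
Total operations proportional to V + E = 193 + 389 = 582


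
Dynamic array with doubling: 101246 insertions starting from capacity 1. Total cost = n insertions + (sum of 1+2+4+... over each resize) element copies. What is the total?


n = 101246
Insertion costs: 101246
Resizes copy 1, 2, 4, ... up to the largest power of 2 that is <= n-1 = 101245, i.e. 65536.
Copy costs = 1 + 2 + 4 + 8 + 16 + 32 + 64 + 128 + 256 + 512 + 1024 + 2048 + 4096 + 8192 + 16384 + 32768 + 65536 = 131071
Total = 101246 + 131071 = 232317


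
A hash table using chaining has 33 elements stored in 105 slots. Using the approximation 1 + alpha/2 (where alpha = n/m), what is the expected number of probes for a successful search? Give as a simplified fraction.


Load factor alpha = n/m = 33/105
Expected probes = 1 + alpha/2 = 1 + 33/(2*105)
= 1 + 33/210
= 210/210 + 33/210
= 243/210
Simplify: 81/70


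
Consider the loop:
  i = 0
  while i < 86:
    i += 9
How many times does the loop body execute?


Starting at i = 0, each iteration adds 9.
Iterations until i >= 86:
  Iteration 1: i = 0 -> i = 9
  Iteration 2: i = 9 -> i = 18
  Iteration 3: i = 18 -> i = 27
  Iteration 4: i = 27 -> i = 36
  Iteration 5: i = 36 -> i = 45
  Iteration 6: i = 45 -> i = 54
  Iteration 7: i = 54 -> i = 63
  Iteration 8: i = 63 -> i = 72
  ... continuing ...
Total iterations = ceil(86/9) = 10


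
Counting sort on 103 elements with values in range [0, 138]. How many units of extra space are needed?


Output array size: 103 (to store sorted result)
Count array size: 139 (one slot per possible value, range 0 to 138)
Total extra space = 103 + 139 = 242


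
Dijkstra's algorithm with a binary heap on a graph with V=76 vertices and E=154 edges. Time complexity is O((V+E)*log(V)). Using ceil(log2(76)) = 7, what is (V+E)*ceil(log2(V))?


Dijkstra with a binary heap: each vertex is extracted once, each edge may relax once.
Each heap operation costs O(log V).
V + E = 76 + 154 = 230
ceil(log2(76)) = 7 (since 2^6 = 64 < 76 <= 128 = 2^7)
Total heap work = (V+E) * ceil(log2(V)) = 230 * 7 = 1610


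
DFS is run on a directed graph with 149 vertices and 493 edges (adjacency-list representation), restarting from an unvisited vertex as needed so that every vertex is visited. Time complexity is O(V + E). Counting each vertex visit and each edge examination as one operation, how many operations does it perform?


A full DFS traversal processes each vertex exactly once (push/pop on stack).
Each directed edge is examined once.
V = 149, E = 493
V + E = 642


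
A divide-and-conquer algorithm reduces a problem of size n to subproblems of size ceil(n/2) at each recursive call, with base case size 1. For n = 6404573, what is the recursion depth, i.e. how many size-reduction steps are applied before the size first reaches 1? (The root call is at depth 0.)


Each step divides the size by 2 (rounding up); after k steps the size is ceil(n/2^k), which equals 1 exactly when 2^k >= n.
So the depth is the smallest k with 2^k >= 6404573, i.e. ceil(log_2(6404573)).
2^22 = 4194304 < 6404573 <= 8388608 = 2^23
Recursion depth = 23
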